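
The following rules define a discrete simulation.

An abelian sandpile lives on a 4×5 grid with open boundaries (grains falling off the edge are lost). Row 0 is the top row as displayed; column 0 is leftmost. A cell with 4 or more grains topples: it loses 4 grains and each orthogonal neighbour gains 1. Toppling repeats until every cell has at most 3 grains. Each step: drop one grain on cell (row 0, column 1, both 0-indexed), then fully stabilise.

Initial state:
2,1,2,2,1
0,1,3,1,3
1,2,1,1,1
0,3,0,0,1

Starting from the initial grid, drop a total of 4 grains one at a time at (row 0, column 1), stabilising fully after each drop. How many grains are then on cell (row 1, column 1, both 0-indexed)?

0) 2,1,2,2,1
0,1,3,1,3
1,2,1,1,1
0,3,0,0,1
1) 2,2,2,2,1
0,1,3,1,3
1,2,1,1,1
0,3,0,0,1
2) 2,3,2,2,1
0,1,3,1,3
1,2,1,1,1
0,3,0,0,1
3) 3,0,3,2,1
0,2,3,1,3
1,2,1,1,1
0,3,0,0,1
4) 3,1,3,2,1
0,2,3,1,3
1,2,1,1,1
0,3,0,0,1

2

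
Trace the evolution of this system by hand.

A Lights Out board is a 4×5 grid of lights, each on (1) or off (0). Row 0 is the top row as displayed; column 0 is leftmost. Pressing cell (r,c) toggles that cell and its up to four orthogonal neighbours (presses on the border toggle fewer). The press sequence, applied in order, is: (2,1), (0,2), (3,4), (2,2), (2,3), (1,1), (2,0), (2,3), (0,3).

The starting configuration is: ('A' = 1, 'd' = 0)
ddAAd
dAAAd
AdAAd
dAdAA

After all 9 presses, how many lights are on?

0) ddAAd
dAAAd
AdAAd
dAdAA
1) ddAAd
ddAAd
dAdAd
dddAA
2) dAddd
dddAd
dAdAd
dddAA
3) dAddd
dddAd
dAdAA
ddddd
4) dAddd
ddAAd
ddAdA
ddAdd
5) dAddd
ddAdd
dddAd
ddAAd
6) ddddd
AAddd
dAdAd
ddAAd
7) ddddd
dAddd
AddAd
AdAAd
8) ddddd
dAdAd
AdAdA
AdAdd
9) ddAAA
dAddd
AdAdA
AdAdd

9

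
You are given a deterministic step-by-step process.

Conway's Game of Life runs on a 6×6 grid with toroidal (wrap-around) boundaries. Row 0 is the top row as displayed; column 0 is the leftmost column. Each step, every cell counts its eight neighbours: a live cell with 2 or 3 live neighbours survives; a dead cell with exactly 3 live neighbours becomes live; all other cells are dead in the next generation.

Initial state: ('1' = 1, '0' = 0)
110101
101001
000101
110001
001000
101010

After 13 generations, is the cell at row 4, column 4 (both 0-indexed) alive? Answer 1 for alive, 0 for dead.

gen 0: 110101
101001
000101
110001
001000
101010
gen 1: 000100
001100
001000
111011
001100
101010
gen 2: 010010
001100
100011
100011
000000
011010
gen 3: 010010
111100
110000
100010
110110
011100
gen 4: 000010
000101
000100
001110
100010
000001
gen 5: 000011
000100
000000
001011
000010
000011
gen 6: 000101
000010
000110
000111
000000
000100
gen 7: 000100
000001
000000
000101
000100
000010
gen 8: 000010
000000
000010
000010
000100
000110
gen 9: 000110
000000
000000
000110
000100
000110
gen 10: 000110
000000
000000
000110
001000
001000
gen 11: 000100
000000
000000
000100
001000
001000
gen 12: 000000
000000
000000
000000
001100
001100
gen 13: 000000
000000
000000
000000
001100
001100

0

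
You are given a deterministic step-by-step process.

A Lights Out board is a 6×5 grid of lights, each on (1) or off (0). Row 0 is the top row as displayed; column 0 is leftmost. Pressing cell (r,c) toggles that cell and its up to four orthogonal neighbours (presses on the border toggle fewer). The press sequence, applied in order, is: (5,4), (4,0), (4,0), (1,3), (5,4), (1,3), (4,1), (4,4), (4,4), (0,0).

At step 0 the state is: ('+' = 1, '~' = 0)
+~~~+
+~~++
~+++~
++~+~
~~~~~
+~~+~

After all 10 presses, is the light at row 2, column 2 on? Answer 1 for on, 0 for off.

1

[0] +~~~+
+~~++
~+++~
++~+~
~~~~~
+~~+~
[1] +~~~+
+~~++
~+++~
++~+~
~~~~+
+~~~+
[2] +~~~+
+~~++
~+++~
~+~+~
++~~+
~~~~+
[3] +~~~+
+~~++
~+++~
++~+~
~~~~+
+~~~+
[4] +~~++
+~+~~
~++~~
++~+~
~~~~+
+~~~+
[5] +~~++
+~+~~
~++~~
++~+~
~~~~~
+~~+~
[6] +~~~+
+~~++
~+++~
++~+~
~~~~~
+~~+~
[7] +~~~+
+~~++
~+++~
+~~+~
+++~~
++~+~
[8] +~~~+
+~~++
~+++~
+~~++
+++++
++~++
[9] +~~~+
+~~++
~+++~
+~~+~
+++~~
++~+~
[10] ~+~~+
~~~++
~+++~
+~~+~
+++~~
++~+~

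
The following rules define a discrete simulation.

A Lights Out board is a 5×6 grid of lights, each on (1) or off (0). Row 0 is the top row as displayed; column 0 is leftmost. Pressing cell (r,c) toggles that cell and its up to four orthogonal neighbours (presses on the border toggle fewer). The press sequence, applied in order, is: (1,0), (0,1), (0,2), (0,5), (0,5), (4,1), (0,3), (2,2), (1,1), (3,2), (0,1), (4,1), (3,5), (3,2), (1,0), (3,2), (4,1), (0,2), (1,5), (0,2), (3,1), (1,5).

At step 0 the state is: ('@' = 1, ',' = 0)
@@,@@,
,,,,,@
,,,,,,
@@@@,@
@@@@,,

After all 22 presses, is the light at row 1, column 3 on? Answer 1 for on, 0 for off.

t=0: @@,@@,
,,,,,@
,,,,,,
@@@@,@
@@@@,,
t=1: ,@,@@,
@@,,,@
@,,,,,
@@@@,@
@@@@,,
t=2: @,@@@,
@,,,,@
@,,,,,
@@@@,@
@@@@,,
t=3: @@,,@,
@,@,,@
@,,,,,
@@@@,@
@@@@,,
t=4: @@,,,@
@,@,,,
@,,,,,
@@@@,@
@@@@,,
t=5: @@,,@,
@,@,,@
@,,,,,
@@@@,@
@@@@,,
t=6: @@,,@,
@,@,,@
@,,,,,
@,@@,@
,,,@,,
t=7: @@@@,,
@,@@,@
@,,,,,
@,@@,@
,,,@,,
t=8: @@@@,,
@,,@,@
@@@@,,
@,,@,@
,,,@,,
t=9: @,@@,,
,@@@,@
@,@@,,
@,,@,@
,,,@,,
t=10: @,@@,,
,@@@,@
@,,@,,
@@@,,@
,,@@,,
t=11: ,@,@,,
,,@@,@
@,,@,,
@@@,,@
,,@@,,
t=12: ,@,@,,
,,@@,@
@,,@,,
@,@,,@
@@,@,,
t=13: ,@,@,,
,,@@,@
@,,@,@
@,@,@,
@@,@,@
t=14: ,@,@,,
,,@@,@
@,@@,@
@@,@@,
@@@@,@
t=15: @@,@,,
@@@@,@
,,@@,@
@@,@@,
@@@@,@
t=16: @@,@,,
@@@@,@
,,,@,@
@,@,@,
@@,@,@
t=17: @@,@,,
@@@@,@
,,,@,@
@@@,@,
,,@@,@
t=18: @,@,,,
@@,@,@
,,,@,@
@@@,@,
,,@@,@
t=19: @,@,,@
@@,@@,
,,,@,,
@@@,@,
,,@@,@
t=20: @@,@,@
@@@@@,
,,,@,,
@@@,@,
,,@@,@
t=21: @@,@,@
@@@@@,
,@,@,,
,,,,@,
,@@@,@
t=22: @@,@,,
@@@@,@
,@,@,@
,,,,@,
,@@@,@

1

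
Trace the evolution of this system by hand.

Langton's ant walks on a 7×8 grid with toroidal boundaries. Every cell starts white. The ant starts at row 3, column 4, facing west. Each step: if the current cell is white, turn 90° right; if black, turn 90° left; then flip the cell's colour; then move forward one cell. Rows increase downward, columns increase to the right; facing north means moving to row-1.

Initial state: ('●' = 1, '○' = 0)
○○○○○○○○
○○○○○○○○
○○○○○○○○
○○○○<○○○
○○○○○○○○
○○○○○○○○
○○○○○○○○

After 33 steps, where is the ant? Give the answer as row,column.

step 0: ○○○○○○○○
○○○○○○○○
○○○○○○○○
○○○○<○○○
○○○○○○○○
○○○○○○○○
○○○○○○○○
step 1: ○○○○○○○○
○○○○○○○○
○○○○^○○○
○○○○●○○○
○○○○○○○○
○○○○○○○○
○○○○○○○○
step 2: ○○○○○○○○
○○○○○○○○
○○○○●>○○
○○○○●○○○
○○○○○○○○
○○○○○○○○
○○○○○○○○
step 3: ○○○○○○○○
○○○○○○○○
○○○○●●○○
○○○○●v○○
○○○○○○○○
○○○○○○○○
○○○○○○○○
step 4: ○○○○○○○○
○○○○○○○○
○○○○●●○○
○○○○<●○○
○○○○○○○○
○○○○○○○○
○○○○○○○○
step 5: ○○○○○○○○
○○○○○○○○
○○○○●●○○
○○○○○●○○
○○○○v○○○
○○○○○○○○
○○○○○○○○
step 6: ○○○○○○○○
○○○○○○○○
○○○○●●○○
○○○○○●○○
○○○<●○○○
○○○○○○○○
○○○○○○○○
step 7: ○○○○○○○○
○○○○○○○○
○○○○●●○○
○○○^○●○○
○○○●●○○○
○○○○○○○○
○○○○○○○○
step 8: ○○○○○○○○
○○○○○○○○
○○○○●●○○
○○○●>●○○
○○○●●○○○
○○○○○○○○
○○○○○○○○
step 9: ○○○○○○○○
○○○○○○○○
○○○○●●○○
○○○●●●○○
○○○●v○○○
○○○○○○○○
○○○○○○○○
step 10: ○○○○○○○○
○○○○○○○○
○○○○●●○○
○○○●●●○○
○○○●○>○○
○○○○○○○○
○○○○○○○○
step 11: ○○○○○○○○
○○○○○○○○
○○○○●●○○
○○○●●●○○
○○○●○●○○
○○○○○v○○
○○○○○○○○
step 12: ○○○○○○○○
○○○○○○○○
○○○○●●○○
○○○●●●○○
○○○●○●○○
○○○○<●○○
○○○○○○○○
step 13: ○○○○○○○○
○○○○○○○○
○○○○●●○○
○○○●●●○○
○○○●^●○○
○○○○●●○○
○○○○○○○○
step 14: ○○○○○○○○
○○○○○○○○
○○○○●●○○
○○○●●●○○
○○○●●>○○
○○○○●●○○
○○○○○○○○
step 15: ○○○○○○○○
○○○○○○○○
○○○○●●○○
○○○●●^○○
○○○●●○○○
○○○○●●○○
○○○○○○○○
step 16: ○○○○○○○○
○○○○○○○○
○○○○●●○○
○○○●<○○○
○○○●●○○○
○○○○●●○○
○○○○○○○○
step 17: ○○○○○○○○
○○○○○○○○
○○○○●●○○
○○○●○○○○
○○○●v○○○
○○○○●●○○
○○○○○○○○
step 18: ○○○○○○○○
○○○○○○○○
○○○○●●○○
○○○●○○○○
○○○●○>○○
○○○○●●○○
○○○○○○○○
step 19: ○○○○○○○○
○○○○○○○○
○○○○●●○○
○○○●○○○○
○○○●○●○○
○○○○●v○○
○○○○○○○○
step 20: ○○○○○○○○
○○○○○○○○
○○○○●●○○
○○○●○○○○
○○○●○●○○
○○○○●○>○
○○○○○○○○
step 21: ○○○○○○○○
○○○○○○○○
○○○○●●○○
○○○●○○○○
○○○●○●○○
○○○○●○●○
○○○○○○v○
step 22: ○○○○○○○○
○○○○○○○○
○○○○●●○○
○○○●○○○○
○○○●○●○○
○○○○●○●○
○○○○○<●○
step 23: ○○○○○○○○
○○○○○○○○
○○○○●●○○
○○○●○○○○
○○○●○●○○
○○○○●^●○
○○○○○●●○
step 24: ○○○○○○○○
○○○○○○○○
○○○○●●○○
○○○●○○○○
○○○●○●○○
○○○○●●>○
○○○○○●●○
step 25: ○○○○○○○○
○○○○○○○○
○○○○●●○○
○○○●○○○○
○○○●○●^○
○○○○●●○○
○○○○○●●○
step 26: ○○○○○○○○
○○○○○○○○
○○○○●●○○
○○○●○○○○
○○○●○●●>
○○○○●●○○
○○○○○●●○
step 27: ○○○○○○○○
○○○○○○○○
○○○○●●○○
○○○●○○○○
○○○●○●●●
○○○○●●○v
○○○○○●●○
step 28: ○○○○○○○○
○○○○○○○○
○○○○●●○○
○○○●○○○○
○○○●○●●●
○○○○●●<●
○○○○○●●○
step 29: ○○○○○○○○
○○○○○○○○
○○○○●●○○
○○○●○○○○
○○○●○●^●
○○○○●●●●
○○○○○●●○
step 30: ○○○○○○○○
○○○○○○○○
○○○○●●○○
○○○●○○○○
○○○●○<○●
○○○○●●●●
○○○○○●●○
step 31: ○○○○○○○○
○○○○○○○○
○○○○●●○○
○○○●○○○○
○○○●○○○●
○○○○●v●●
○○○○○●●○
step 32: ○○○○○○○○
○○○○○○○○
○○○○●●○○
○○○●○○○○
○○○●○○○●
○○○○●○>●
○○○○○●●○
step 33: ○○○○○○○○
○○○○○○○○
○○○○●●○○
○○○●○○○○
○○○●○○^●
○○○○●○○●
○○○○○●●○

4,6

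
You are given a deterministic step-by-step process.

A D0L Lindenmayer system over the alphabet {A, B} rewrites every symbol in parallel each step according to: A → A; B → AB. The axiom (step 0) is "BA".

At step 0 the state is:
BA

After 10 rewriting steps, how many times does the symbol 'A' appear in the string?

step 0: BA
step 1: ABA
step 2: AABA
step 3: AAABA
step 4: AAAABA
step 5: AAAAABA
step 6: AAAAAABA
step 7: AAAAAAABA
step 8: AAAAAAAABA
step 9: AAAAAAAAABA
step 10: AAAAAAAAAABA

11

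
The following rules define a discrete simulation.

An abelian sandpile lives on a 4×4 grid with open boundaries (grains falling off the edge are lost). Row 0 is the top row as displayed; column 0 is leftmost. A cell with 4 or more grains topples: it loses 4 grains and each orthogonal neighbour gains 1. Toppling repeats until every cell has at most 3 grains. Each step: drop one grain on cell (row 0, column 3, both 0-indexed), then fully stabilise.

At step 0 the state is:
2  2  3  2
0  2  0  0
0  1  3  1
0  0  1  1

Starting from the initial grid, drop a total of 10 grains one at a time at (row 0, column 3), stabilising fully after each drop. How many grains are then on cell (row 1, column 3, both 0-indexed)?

t=0: 2  2  3  2
0  2  0  0
0  1  3  1
0  0  1  1
t=1: 2  2  3  3
0  2  0  0
0  1  3  1
0  0  1  1
t=2: 2  3  0  1
0  2  1  1
0  1  3  1
0  0  1  1
t=3: 2  3  0  2
0  2  1  1
0  1  3  1
0  0  1  1
t=4: 2  3  0  3
0  2  1  1
0  1  3  1
0  0  1  1
t=5: 2  3  1  0
0  2  1  2
0  1  3  1
0  0  1  1
t=6: 2  3  1  1
0  2  1  2
0  1  3  1
0  0  1  1
t=7: 2  3  1  2
0  2  1  2
0  1  3  1
0  0  1  1
t=8: 2  3  1  3
0  2  1  2
0  1  3  1
0  0  1  1
t=9: 2  3  2  0
0  2  1  3
0  1  3  1
0  0  1  1
t=10: 2  3  2  1
0  2  1  3
0  1  3  1
0  0  1  1

3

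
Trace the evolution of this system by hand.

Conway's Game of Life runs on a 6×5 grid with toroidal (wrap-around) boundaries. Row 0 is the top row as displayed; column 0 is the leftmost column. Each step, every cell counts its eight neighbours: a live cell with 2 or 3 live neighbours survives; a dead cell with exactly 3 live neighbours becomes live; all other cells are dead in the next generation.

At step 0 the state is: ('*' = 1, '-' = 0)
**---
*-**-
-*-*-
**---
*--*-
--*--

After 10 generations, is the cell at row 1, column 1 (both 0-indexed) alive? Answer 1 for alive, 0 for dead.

k=0  **---
*-**-
-*-*-
**---
*--*-
--*--
k=1  *--**
*--*-
---*-
**---
*-*-*
*-*-*
k=2  --*--
*-**-
***--
****-
--*--
--*--
k=3  --*--
*--**
-----
*--**
-----
-***-
k=4  *----
---**
-----
----*
**---
-***-
k=5  **---
----*
---**
*----
**-**
--*-*
k=6  **-**
---**
*--**
-**--
-***-
--*--
k=7  **---
-*---
**---
-----
---*-
-----
k=8  **---
--*--
**---
-----
-----
-----
k=9  -*---
--*--
-*---
-----
-----
-----
k=10  -----
-**--
-----
-----
-----
-----

1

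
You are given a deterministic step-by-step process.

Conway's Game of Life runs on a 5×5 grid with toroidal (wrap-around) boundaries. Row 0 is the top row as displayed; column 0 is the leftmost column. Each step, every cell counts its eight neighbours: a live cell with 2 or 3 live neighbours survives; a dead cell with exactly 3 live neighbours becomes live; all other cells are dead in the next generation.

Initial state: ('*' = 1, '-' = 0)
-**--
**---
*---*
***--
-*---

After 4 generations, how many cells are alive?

5

0) -**--
**---
*---*
***--
-*---
1) --*--
--*-*
--*-*
--*-*
-----
2) ---*-
-**--
***-*
-----
---*-
3) ---*-
----*
*-**-
*****
-----
4) -----
--*-*
-----
*----
**---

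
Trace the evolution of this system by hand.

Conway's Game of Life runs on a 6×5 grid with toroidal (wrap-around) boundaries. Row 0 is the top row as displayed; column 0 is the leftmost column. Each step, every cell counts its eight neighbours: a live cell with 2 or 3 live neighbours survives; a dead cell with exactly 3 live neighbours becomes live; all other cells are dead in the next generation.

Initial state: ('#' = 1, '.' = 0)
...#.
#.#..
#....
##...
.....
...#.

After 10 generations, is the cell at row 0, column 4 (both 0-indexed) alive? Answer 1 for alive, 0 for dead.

step 0: ...#.
#.#..
#....
##...
.....
...#.
step 1: ..###
.#..#
#...#
##...
.....
.....
step 2: #.###
.##..
....#
##..#
.....
...#.
step 3: #...#
.##..
..###
#...#
#...#
..##.
step 4: #...#
.##..
..#.#
.#...
##...
.#.#.
step 5: #..##
.##.#
#.##.
.##..
##...
.##..
step 6: ....#
.....
#...#
...##
#....
..##.
step 7: ...#.
#...#
#..##
...#.
..#..
...##
step 8: #..#.
#....
#..#.
..##.
..#.#
..###
step 9: ####.
##...
.###.
.##..
.#..#
###..
step 10: ...#.
.....
...#.
.....
...#.
.....

0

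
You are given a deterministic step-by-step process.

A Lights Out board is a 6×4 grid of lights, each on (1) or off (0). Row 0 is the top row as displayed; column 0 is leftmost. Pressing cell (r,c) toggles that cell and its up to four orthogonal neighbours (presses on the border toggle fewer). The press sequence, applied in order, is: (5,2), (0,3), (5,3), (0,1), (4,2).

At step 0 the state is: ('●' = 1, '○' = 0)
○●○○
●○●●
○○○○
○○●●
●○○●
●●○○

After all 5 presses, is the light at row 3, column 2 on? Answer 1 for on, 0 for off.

0) ○●○○
●○●●
○○○○
○○●●
●○○●
●●○○
1) ○●○○
●○●●
○○○○
○○●●
●○●●
●○●●
2) ○●●●
●○●○
○○○○
○○●●
●○●●
●○●●
3) ○●●●
●○●○
○○○○
○○●●
●○●○
●○○○
4) ●○○●
●●●○
○○○○
○○●●
●○●○
●○○○
5) ●○○●
●●●○
○○○○
○○○●
●●○●
●○●○

0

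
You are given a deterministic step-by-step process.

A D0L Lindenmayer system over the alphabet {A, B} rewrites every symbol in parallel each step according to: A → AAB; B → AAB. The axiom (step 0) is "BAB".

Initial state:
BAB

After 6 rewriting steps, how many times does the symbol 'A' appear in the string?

0) BAB
1) AABAABAAB
2) AABAABAABAABAABAABAABAABAAB
3) AABAABAABAABAABAABAABAABAABAABAABAABAABAABAABAABAABAABAABAABAABAABAABAABAABAABAAB
4) AABAABAABAABAABAABAABAABAABAABAABAABAABAABAABAABAABAABAABA…BAABAABAABAABAABAABAABAABAABAABAABAABAABAABAABAABAABAABAAB  (len 243)
5) AABAABAABAABAABAABAABAABAABAABAABAABAABAABAABAABAABAABAABA…BAABAABAABAABAABAABAABAABAABAABAABAABAABAABAABAABAABAABAAB  (len 729)
6) AABAABAABAABAABAABAABAABAABAABAABAABAABAABAABAABAABAABAABA…BAABAABAABAABAABAABAABAABAABAABAABAABAABAABAABAABAABAABAAB  (len 2187)

1458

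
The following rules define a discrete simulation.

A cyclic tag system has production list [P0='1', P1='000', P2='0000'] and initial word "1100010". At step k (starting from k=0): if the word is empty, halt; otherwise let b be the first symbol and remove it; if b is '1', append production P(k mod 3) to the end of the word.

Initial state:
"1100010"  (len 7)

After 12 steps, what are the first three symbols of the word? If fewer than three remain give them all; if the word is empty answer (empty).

000

k=0  "1100010"  (len 7)
k=1  "1000101"  (len 7)
k=2  "000101000"  (len 9)
k=3  "00101000"  (len 8)
k=4  "0101000"  (len 7)
k=5  "101000"  (len 6)
k=6  "010000000"  (len 9)
k=7  "10000000"  (len 8)
k=8  "0000000000"  (len 10)
k=9  "000000000"  (len 9)
k=10  "00000000"  (len 8)
k=11  "0000000"  (len 7)
k=12  "000000"  (len 6)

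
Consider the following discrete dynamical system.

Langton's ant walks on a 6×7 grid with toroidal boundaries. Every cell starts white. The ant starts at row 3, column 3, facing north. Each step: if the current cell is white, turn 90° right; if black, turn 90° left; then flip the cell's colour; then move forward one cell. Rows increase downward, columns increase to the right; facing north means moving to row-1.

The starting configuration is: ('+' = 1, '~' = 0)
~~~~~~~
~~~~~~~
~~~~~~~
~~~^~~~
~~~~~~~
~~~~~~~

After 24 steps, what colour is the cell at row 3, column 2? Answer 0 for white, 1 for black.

gen 0: ~~~~~~~
~~~~~~~
~~~~~~~
~~~^~~~
~~~~~~~
~~~~~~~
gen 1: ~~~~~~~
~~~~~~~
~~~~~~~
~~~+>~~
~~~~~~~
~~~~~~~
gen 2: ~~~~~~~
~~~~~~~
~~~~~~~
~~~++~~
~~~~v~~
~~~~~~~
gen 3: ~~~~~~~
~~~~~~~
~~~~~~~
~~~++~~
~~~<+~~
~~~~~~~
gen 4: ~~~~~~~
~~~~~~~
~~~~~~~
~~~^+~~
~~~++~~
~~~~~~~
gen 5: ~~~~~~~
~~~~~~~
~~~~~~~
~~<~+~~
~~~++~~
~~~~~~~
gen 6: ~~~~~~~
~~~~~~~
~~^~~~~
~~+~+~~
~~~++~~
~~~~~~~
gen 7: ~~~~~~~
~~~~~~~
~~+>~~~
~~+~+~~
~~~++~~
~~~~~~~
gen 8: ~~~~~~~
~~~~~~~
~~++~~~
~~+v+~~
~~~++~~
~~~~~~~
gen 9: ~~~~~~~
~~~~~~~
~~++~~~
~~<++~~
~~~++~~
~~~~~~~
gen 10: ~~~~~~~
~~~~~~~
~~++~~~
~~~++~~
~~v++~~
~~~~~~~
gen 11: ~~~~~~~
~~~~~~~
~~++~~~
~~~++~~
~<+++~~
~~~~~~~
gen 12: ~~~~~~~
~~~~~~~
~~++~~~
~^~++~~
~++++~~
~~~~~~~
gen 13: ~~~~~~~
~~~~~~~
~~++~~~
~+>++~~
~++++~~
~~~~~~~
gen 14: ~~~~~~~
~~~~~~~
~~++~~~
~++++~~
~+v++~~
~~~~~~~
gen 15: ~~~~~~~
~~~~~~~
~~++~~~
~++++~~
~+~>+~~
~~~~~~~
gen 16: ~~~~~~~
~~~~~~~
~~++~~~
~++^+~~
~+~~+~~
~~~~~~~
gen 17: ~~~~~~~
~~~~~~~
~~++~~~
~+<~+~~
~+~~+~~
~~~~~~~
gen 18: ~~~~~~~
~~~~~~~
~~++~~~
~+~~+~~
~+v~+~~
~~~~~~~
gen 19: ~~~~~~~
~~~~~~~
~~++~~~
~+~~+~~
~<+~+~~
~~~~~~~
gen 20: ~~~~~~~
~~~~~~~
~~++~~~
~+~~+~~
~~+~+~~
~v~~~~~
gen 21: ~~~~~~~
~~~~~~~
~~++~~~
~+~~+~~
~~+~+~~
<+~~~~~
gen 22: ~~~~~~~
~~~~~~~
~~++~~~
~+~~+~~
^~+~+~~
++~~~~~
gen 23: ~~~~~~~
~~~~~~~
~~++~~~
~+~~+~~
+>+~+~~
++~~~~~
gen 24: ~~~~~~~
~~~~~~~
~~++~~~
~+~~+~~
+++~+~~
+v~~~~~

0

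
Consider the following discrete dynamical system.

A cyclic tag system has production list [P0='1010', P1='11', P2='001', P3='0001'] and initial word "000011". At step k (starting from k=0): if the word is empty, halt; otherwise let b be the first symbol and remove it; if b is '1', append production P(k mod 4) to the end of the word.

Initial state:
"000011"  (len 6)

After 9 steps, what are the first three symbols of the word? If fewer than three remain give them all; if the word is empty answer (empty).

011

0) "000011"  (len 6)
1) "00011"  (len 5)
2) "0011"  (len 4)
3) "011"  (len 3)
4) "11"  (len 2)
5) "11010"  (len 5)
6) "101011"  (len 6)
7) "01011001"  (len 8)
8) "1011001"  (len 7)
9) "0110011010"  (len 10)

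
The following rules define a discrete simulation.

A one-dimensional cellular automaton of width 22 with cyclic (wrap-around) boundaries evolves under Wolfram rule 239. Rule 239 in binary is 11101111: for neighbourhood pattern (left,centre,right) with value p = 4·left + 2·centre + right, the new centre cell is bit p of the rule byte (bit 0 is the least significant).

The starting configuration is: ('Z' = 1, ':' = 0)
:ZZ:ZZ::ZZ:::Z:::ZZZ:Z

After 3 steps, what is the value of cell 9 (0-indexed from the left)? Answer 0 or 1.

[0] :ZZ:ZZ::ZZ:::Z:::ZZZ:Z
[1] ZZZZZZ:ZZZ:ZZZ:ZZZZZZZ
[2] ZZZZZZZZZZZZZZZZZZZZZZ
[3] ZZZZZZZZZZZZZZZZZZZZZZ

1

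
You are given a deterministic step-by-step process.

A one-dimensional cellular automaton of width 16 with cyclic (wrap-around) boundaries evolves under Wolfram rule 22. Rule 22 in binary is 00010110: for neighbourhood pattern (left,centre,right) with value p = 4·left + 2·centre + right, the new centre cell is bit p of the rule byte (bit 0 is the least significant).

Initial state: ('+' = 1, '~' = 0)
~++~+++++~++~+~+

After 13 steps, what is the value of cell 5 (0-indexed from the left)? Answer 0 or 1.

step 0: ~++~+++++~++~+~+
step 1: ~~~~~~~~~~~~~+~+
step 2: +~~~~~~~~~~~++~+
step 3: ~+~~~~~~~~~+~~~~
step 4: +++~~~~~~~+++~~~
step 5: ~~~+~~~~~+~~~+~+
step 6: +~+++~~~+++~++~+
step 7: ~~~~~+~+~~~~~~~~
step 8: ~~~~++~++~~~~~~~
step 9: ~~~+~~~~~+~~~~~~
step 10: ~~+++~~~+++~~~~~
step 11: ~+~~~+~+~~~+~~~~
step 12: +++~++~++~+++~~~
step 13: ~~~~~~~~~~~~~+~+

0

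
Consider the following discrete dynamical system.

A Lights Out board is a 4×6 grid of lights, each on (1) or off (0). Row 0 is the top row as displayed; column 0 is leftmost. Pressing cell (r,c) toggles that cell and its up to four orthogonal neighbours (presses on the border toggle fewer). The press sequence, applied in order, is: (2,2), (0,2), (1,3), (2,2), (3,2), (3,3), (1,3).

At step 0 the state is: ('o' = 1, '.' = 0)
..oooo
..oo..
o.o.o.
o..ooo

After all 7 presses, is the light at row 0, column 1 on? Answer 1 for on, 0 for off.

[0] ..oooo
..oo..
o.o.o.
o..ooo
[1] ..oooo
...o..
oo.oo.
o.oooo
[2] .o..oo
..oo..
oo.oo.
o.oooo
[3] .o.ooo
....o.
oo..o.
o.oooo
[4] .o.ooo
..o.o.
o.ooo.
o..ooo
[5] .o.ooo
..o.o.
o..oo.
ooo.oo
[6] .o.ooo
..o.o.
o...o.
oo.o.o
[7] .o..oo
...o..
o..oo.
oo.o.o

1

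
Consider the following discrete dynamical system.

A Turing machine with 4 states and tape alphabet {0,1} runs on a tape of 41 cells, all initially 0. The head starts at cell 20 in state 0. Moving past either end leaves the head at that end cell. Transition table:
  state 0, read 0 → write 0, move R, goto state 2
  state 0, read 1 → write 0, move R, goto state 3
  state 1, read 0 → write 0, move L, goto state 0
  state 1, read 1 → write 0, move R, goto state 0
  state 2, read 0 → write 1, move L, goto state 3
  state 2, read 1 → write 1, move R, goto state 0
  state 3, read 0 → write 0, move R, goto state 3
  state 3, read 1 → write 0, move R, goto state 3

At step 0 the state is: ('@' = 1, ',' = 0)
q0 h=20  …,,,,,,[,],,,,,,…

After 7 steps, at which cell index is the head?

t=0: q0 h=20  …,,,,,,[,],,,,,,…
t=1: q2 h=21  …,,,,,,[,],,,,,,…
t=2: q3 h=20  …,,,,,,[,]@,,,,,…
t=3: q3 h=21  …,,,,,,[@],,,,,,…
t=4: q3 h=22  …,,,,,,[,],,,,,,…
t=5: q3 h=23  …,,,,,,[,],,,,,,…
t=6: q3 h=24  …,,,,,,[,],,,,,,…
t=7: q3 h=25  …,,,,,,[,],,,,,,…

25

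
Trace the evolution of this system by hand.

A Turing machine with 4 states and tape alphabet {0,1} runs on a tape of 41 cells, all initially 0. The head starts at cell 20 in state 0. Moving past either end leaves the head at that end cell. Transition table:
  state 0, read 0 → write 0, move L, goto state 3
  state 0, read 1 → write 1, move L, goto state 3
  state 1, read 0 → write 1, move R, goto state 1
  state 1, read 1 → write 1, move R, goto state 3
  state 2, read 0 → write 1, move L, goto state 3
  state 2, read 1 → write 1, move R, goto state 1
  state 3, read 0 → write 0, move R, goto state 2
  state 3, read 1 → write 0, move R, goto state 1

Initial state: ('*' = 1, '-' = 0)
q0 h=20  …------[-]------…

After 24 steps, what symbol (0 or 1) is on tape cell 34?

1

step 0: q0 h=20  …------[-]------…
step 1: q3 h=19  …------[-]------…
step 2: q2 h=20  …------[-]------…
step 3: q3 h=19  …------[-]*-----…
step 4: q2 h=20  …------[*]------…
step 5: q1 h=21  …-----*[-]------…
step 6: q1 h=22  …----**[-]------…
step 7: q1 h=23  …---***[-]------…
step 8: q1 h=24  …--****[-]------…
step 9: q1 h=25  …-*****[-]------…
step 10: q1 h=26  …******[-]------…
step 11: q1 h=27  …******[-]------…
step 12: q1 h=28  …******[-]------…
step 13: q1 h=29  …******[-]------…
step 14: q1 h=30  …******[-]------…
step 15: q1 h=31  …******[-]------…
step 16: q1 h=32  …******[-]------…
step 17: q1 h=33  …******[-]------…
step 18: q1 h=34  …******[-]------|
step 19: q1 h=35  …******[-]-----|
step 20: q1 h=36  …******[-]----|
step 21: q1 h=37  …******[-]---|
step 22: q1 h=38  …******[-]--|
step 23: q1 h=39  …******[-]-|
step 24: q1 h=40  …******[-]|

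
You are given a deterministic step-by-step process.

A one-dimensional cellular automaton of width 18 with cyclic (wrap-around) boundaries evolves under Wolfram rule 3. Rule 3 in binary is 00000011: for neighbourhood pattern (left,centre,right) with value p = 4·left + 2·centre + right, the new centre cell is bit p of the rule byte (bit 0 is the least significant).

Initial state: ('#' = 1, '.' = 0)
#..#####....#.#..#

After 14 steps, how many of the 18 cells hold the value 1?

0) #..#####....#.#..#
1) ..#......###....#.
2) ##..#####....###..
3) ...#......###....#
4) .##..#####....###.
5) #...#......###....
6) ..##..#####....###
7) .#...#......###...
8) #..##..#####....##
9) ..#...#......###..
10) ##..##..#####....#
11) ...#...#......###.
12) ###..##..#####....
13) ....#...#......###
14) .###..##..#####...

10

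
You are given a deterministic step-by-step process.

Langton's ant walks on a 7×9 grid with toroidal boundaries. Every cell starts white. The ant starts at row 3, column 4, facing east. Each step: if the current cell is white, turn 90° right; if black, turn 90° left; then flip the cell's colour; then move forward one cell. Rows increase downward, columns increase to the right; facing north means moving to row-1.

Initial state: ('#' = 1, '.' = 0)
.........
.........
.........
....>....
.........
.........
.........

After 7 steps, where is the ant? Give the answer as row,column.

k=0  .........
.........
.........
....>....
.........
.........
.........
k=1  .........
.........
.........
....#....
....v....
.........
.........
k=2  .........
.........
.........
....#....
...<#....
.........
.........
k=3  .........
.........
.........
...^#....
...##....
.........
.........
k=4  .........
.........
.........
...#>....
...##....
.........
.........
k=5  .........
.........
....^....
...#.....
...##....
.........
.........
k=6  .........
.........
....#>...
...#.....
...##....
.........
.........
k=7  .........
.........
....##...
...#.v...
...##....
.........
.........

3,5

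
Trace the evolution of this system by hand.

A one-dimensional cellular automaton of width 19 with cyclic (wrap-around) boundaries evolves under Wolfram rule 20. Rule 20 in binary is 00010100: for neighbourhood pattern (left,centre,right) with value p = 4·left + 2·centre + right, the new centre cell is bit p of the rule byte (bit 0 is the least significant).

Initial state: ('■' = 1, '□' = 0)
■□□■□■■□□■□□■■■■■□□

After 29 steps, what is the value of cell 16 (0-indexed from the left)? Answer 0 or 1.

0

k=0  ■□□■□■■□□■□□■■■■■□□
k=1  ■■□■□□□■□■■□□□□□□■□
k=2  □□□■■□□■□□□■□□□□□■□
k=3  □□□□□■□■■□□■■□□□□■■
k=4  ■□□□□■□□□■□□□■□□□□□
k=5  ■■□□□■■□□■■□□■■□□□□
k=6  □□■□□□□■□□□■□□□■□□□
k=7  □□■■□□□■■□□■■□□■■□□
k=8  □□□□■□□□□■□□□■□□□■□
k=9  □□□□■■□□□■■□□■■□□■■
k=10  ■□□□□□■□□□□■□□□■□□□
k=11  ■■□□□□■■□□□■■□□■■□□
k=12  □□■□□□□□■□□□□■□□□■□
k=13  □□■■□□□□■■□□□■■□□■■
k=14  ■□□□■□□□□□■□□□□■□□□
k=15  ■■□□■■□□□□■■□□□■■□□
k=16  □□■□□□■□□□□□■□□□□■□
k=17  □□■■□□■■□□□□■■□□□■■
k=18  ■□□□■□□□■□□□□□■□□□□
k=19  ■■□□■■□□■■□□□□■■□□□
k=20  □□■□□□■□□□■□□□□□■□□
k=21  □□■■□□■■□□■■□□□□■■□
k=22  □□□□■□□□■□□□■□□□□□■
k=23  ■□□□■■□□■■□□■■□□□□■
k=24  □■□□□□■□□□■□□□■□□□□
k=25  □■■□□□■■□□■■□□■■□□□
k=26  □□□■□□□□■□□□■□□□■□□
k=27  □□□■■□□□■■□□■■□□■■□
k=28  □□□□□■□□□□■□□□■□□□■
k=29  ■□□□□■■□□□■■□□■■□□■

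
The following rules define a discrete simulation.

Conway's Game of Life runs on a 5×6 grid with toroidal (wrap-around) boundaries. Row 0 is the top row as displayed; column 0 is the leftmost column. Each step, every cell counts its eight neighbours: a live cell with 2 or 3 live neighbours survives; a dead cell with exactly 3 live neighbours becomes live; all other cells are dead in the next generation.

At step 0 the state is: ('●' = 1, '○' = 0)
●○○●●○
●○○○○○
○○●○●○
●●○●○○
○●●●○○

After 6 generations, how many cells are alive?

10

0) ●○○●●○
●○○○○○
○○●○●○
●●○●○○
○●●●○○
1) ●○○●●●
○●○○●○
●○●●○●
●○○○●○
○○○○○●
2) ●○○●○○
○●○○○○
●○●●○○
●●○●●○
○○○●○○
3) ○○●○○○
●●○●○○
●○○●●●
●●○○●●
●●○●○●
4) ○○○●●●
●●○●○○
○○○●○○
○○○○○○
○○○●○○
5) ●○○●○●
●○○●○●
○○●○○○
○○○○○○
○○○●○○
6) ●○●●○●
●●●●○●
○○○○○○
○○○○○○
○○○○●○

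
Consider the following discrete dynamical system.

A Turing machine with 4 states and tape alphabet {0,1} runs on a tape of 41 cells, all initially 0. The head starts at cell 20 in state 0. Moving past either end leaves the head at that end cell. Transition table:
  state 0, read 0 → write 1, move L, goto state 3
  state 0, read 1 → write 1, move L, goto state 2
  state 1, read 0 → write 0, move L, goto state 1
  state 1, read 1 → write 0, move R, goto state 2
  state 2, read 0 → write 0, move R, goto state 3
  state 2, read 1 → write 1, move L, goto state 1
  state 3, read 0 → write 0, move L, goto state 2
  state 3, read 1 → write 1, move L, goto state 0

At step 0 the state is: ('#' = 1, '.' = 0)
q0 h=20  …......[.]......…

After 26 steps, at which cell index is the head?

18

step 0: q0 h=20  …......[.]......…
step 1: q3 h=19  …......[.]#.....…
step 2: q2 h=18  …......[.].#....…
step 3: q3 h=19  …......[.]#.....…
step 4: q2 h=18  …......[.].#....…
step 5: q3 h=19  …......[.]#.....…
step 6: q2 h=18  …......[.].#....…
step 7: q3 h=19  …......[.]#.....…
step 8: q2 h=18  …......[.].#....…
step 9: q3 h=19  …......[.]#.....…
step 10: q2 h=18  …......[.].#....…
step 11: q3 h=19  …......[.]#.....…
step 12: q2 h=18  …......[.].#....…
step 13: q3 h=19  …......[.]#.....…
step 14: q2 h=18  …......[.].#....…
step 15: q3 h=19  …......[.]#.....…
step 16: q2 h=18  …......[.].#....…
step 17: q3 h=19  …......[.]#.....…
step 18: q2 h=18  …......[.].#....…
step 19: q3 h=19  …......[.]#.....…
step 20: q2 h=18  …......[.].#....…
step 21: q3 h=19  …......[.]#.....…
step 22: q2 h=18  …......[.].#....…
step 23: q3 h=19  …......[.]#.....…
step 24: q2 h=18  …......[.].#....…
step 25: q3 h=19  …......[.]#.....…
step 26: q2 h=18  …......[.].#....…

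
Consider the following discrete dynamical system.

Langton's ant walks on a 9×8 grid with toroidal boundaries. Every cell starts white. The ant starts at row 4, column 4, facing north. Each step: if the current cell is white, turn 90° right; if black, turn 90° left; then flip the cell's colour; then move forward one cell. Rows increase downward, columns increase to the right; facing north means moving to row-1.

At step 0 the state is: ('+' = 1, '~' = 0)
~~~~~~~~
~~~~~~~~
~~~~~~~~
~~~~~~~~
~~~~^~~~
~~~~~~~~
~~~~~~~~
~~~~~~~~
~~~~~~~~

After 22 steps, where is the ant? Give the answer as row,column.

[0] ~~~~~~~~
~~~~~~~~
~~~~~~~~
~~~~~~~~
~~~~^~~~
~~~~~~~~
~~~~~~~~
~~~~~~~~
~~~~~~~~
[1] ~~~~~~~~
~~~~~~~~
~~~~~~~~
~~~~~~~~
~~~~+>~~
~~~~~~~~
~~~~~~~~
~~~~~~~~
~~~~~~~~
[2] ~~~~~~~~
~~~~~~~~
~~~~~~~~
~~~~~~~~
~~~~++~~
~~~~~v~~
~~~~~~~~
~~~~~~~~
~~~~~~~~
[3] ~~~~~~~~
~~~~~~~~
~~~~~~~~
~~~~~~~~
~~~~++~~
~~~~<+~~
~~~~~~~~
~~~~~~~~
~~~~~~~~
[4] ~~~~~~~~
~~~~~~~~
~~~~~~~~
~~~~~~~~
~~~~^+~~
~~~~++~~
~~~~~~~~
~~~~~~~~
~~~~~~~~
[5] ~~~~~~~~
~~~~~~~~
~~~~~~~~
~~~~~~~~
~~~<~+~~
~~~~++~~
~~~~~~~~
~~~~~~~~
~~~~~~~~
[6] ~~~~~~~~
~~~~~~~~
~~~~~~~~
~~~^~~~~
~~~+~+~~
~~~~++~~
~~~~~~~~
~~~~~~~~
~~~~~~~~
[7] ~~~~~~~~
~~~~~~~~
~~~~~~~~
~~~+>~~~
~~~+~+~~
~~~~++~~
~~~~~~~~
~~~~~~~~
~~~~~~~~
[8] ~~~~~~~~
~~~~~~~~
~~~~~~~~
~~~++~~~
~~~+v+~~
~~~~++~~
~~~~~~~~
~~~~~~~~
~~~~~~~~
[9] ~~~~~~~~
~~~~~~~~
~~~~~~~~
~~~++~~~
~~~<++~~
~~~~++~~
~~~~~~~~
~~~~~~~~
~~~~~~~~
[10] ~~~~~~~~
~~~~~~~~
~~~~~~~~
~~~++~~~
~~~~++~~
~~~v++~~
~~~~~~~~
~~~~~~~~
~~~~~~~~
[11] ~~~~~~~~
~~~~~~~~
~~~~~~~~
~~~++~~~
~~~~++~~
~~<+++~~
~~~~~~~~
~~~~~~~~
~~~~~~~~
[12] ~~~~~~~~
~~~~~~~~
~~~~~~~~
~~~++~~~
~~^~++~~
~~++++~~
~~~~~~~~
~~~~~~~~
~~~~~~~~
[13] ~~~~~~~~
~~~~~~~~
~~~~~~~~
~~~++~~~
~~+>++~~
~~++++~~
~~~~~~~~
~~~~~~~~
~~~~~~~~
[14] ~~~~~~~~
~~~~~~~~
~~~~~~~~
~~~++~~~
~~++++~~
~~+v++~~
~~~~~~~~
~~~~~~~~
~~~~~~~~
[15] ~~~~~~~~
~~~~~~~~
~~~~~~~~
~~~++~~~
~~++++~~
~~+~>+~~
~~~~~~~~
~~~~~~~~
~~~~~~~~
[16] ~~~~~~~~
~~~~~~~~
~~~~~~~~
~~~++~~~
~~++^+~~
~~+~~+~~
~~~~~~~~
~~~~~~~~
~~~~~~~~
[17] ~~~~~~~~
~~~~~~~~
~~~~~~~~
~~~++~~~
~~+<~+~~
~~+~~+~~
~~~~~~~~
~~~~~~~~
~~~~~~~~
[18] ~~~~~~~~
~~~~~~~~
~~~~~~~~
~~~++~~~
~~+~~+~~
~~+v~+~~
~~~~~~~~
~~~~~~~~
~~~~~~~~
[19] ~~~~~~~~
~~~~~~~~
~~~~~~~~
~~~++~~~
~~+~~+~~
~~<+~+~~
~~~~~~~~
~~~~~~~~
~~~~~~~~
[20] ~~~~~~~~
~~~~~~~~
~~~~~~~~
~~~++~~~
~~+~~+~~
~~~+~+~~
~~v~~~~~
~~~~~~~~
~~~~~~~~
[21] ~~~~~~~~
~~~~~~~~
~~~~~~~~
~~~++~~~
~~+~~+~~
~~~+~+~~
~<+~~~~~
~~~~~~~~
~~~~~~~~
[22] ~~~~~~~~
~~~~~~~~
~~~~~~~~
~~~++~~~
~~+~~+~~
~^~+~+~~
~++~~~~~
~~~~~~~~
~~~~~~~~

5,1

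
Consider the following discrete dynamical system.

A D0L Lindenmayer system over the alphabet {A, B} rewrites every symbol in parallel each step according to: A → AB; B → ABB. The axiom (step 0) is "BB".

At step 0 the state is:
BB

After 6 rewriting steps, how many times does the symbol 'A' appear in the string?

gen 0: BB
gen 1: ABBABB
gen 2: ABABBABBABABBABB
gen 3: ABABBABABBABBABABBABBABABBABABBABBABABBABB
gen 4: ABABBABABBABBABABBABABBABBABABBABBABABBABABBABBABABBABBABABBABABBABBABABBABABBABBABABBABBABABBABABBABBABABBABB
gen 5: ABABBABABBABBABABBABABBABBABABBABBABABBABABBABBABABBABABBA…ABBABABBABABBABBABABBABABBABBABABBABBABABBABABBABBABABBABB  (len 288)
gen 6: ABABBABABBABBABABBABABBABBABABBABBABABBABABBABBABABBABABBA…ABBABABBABABBABBABABBABABBABBABABBABBABABBABABBABBABABBABB  (len 754)

288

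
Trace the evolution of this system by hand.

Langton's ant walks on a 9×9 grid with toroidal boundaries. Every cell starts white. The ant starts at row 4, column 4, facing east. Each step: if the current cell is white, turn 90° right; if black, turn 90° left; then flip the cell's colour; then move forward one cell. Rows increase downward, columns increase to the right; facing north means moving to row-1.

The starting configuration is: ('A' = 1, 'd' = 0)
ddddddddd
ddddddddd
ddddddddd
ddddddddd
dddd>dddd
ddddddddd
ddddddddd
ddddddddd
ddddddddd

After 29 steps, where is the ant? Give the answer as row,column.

0) ddddddddd
ddddddddd
ddddddddd
ddddddddd
dddd>dddd
ddddddddd
ddddddddd
ddddddddd
ddddddddd
1) ddddddddd
ddddddddd
ddddddddd
ddddddddd
ddddAdddd
ddddvdddd
ddddddddd
ddddddddd
ddddddddd
2) ddddddddd
ddddddddd
ddddddddd
ddddddddd
ddddAdddd
ddd<Adddd
ddddddddd
ddddddddd
ddddddddd
3) ddddddddd
ddddddddd
ddddddddd
ddddddddd
ddd^Adddd
dddAAdddd
ddddddddd
ddddddddd
ddddddddd
4) ddddddddd
ddddddddd
ddddddddd
ddddddddd
dddA>dddd
dddAAdddd
ddddddddd
ddddddddd
ddddddddd
5) ddddddddd
ddddddddd
ddddddddd
dddd^dddd
dddAddddd
dddAAdddd
ddddddddd
ddddddddd
ddddddddd
6) ddddddddd
ddddddddd
ddddddddd
ddddA>ddd
dddAddddd
dddAAdddd
ddddddddd
ddddddddd
ddddddddd
7) ddddddddd
ddddddddd
ddddddddd
ddddAAddd
dddAdvddd
dddAAdddd
ddddddddd
ddddddddd
ddddddddd
8) ddddddddd
ddddddddd
ddddddddd
ddddAAddd
dddA<Addd
dddAAdddd
ddddddddd
ddddddddd
ddddddddd
9) ddddddddd
ddddddddd
ddddddddd
dddd^Addd
dddAAAddd
dddAAdddd
ddddddddd
ddddddddd
ddddddddd
10) ddddddddd
ddddddddd
ddddddddd
ddd<dAddd
dddAAAddd
dddAAdddd
ddddddddd
ddddddddd
ddddddddd
11) ddddddddd
ddddddddd
ddd^ddddd
dddAdAddd
dddAAAddd
dddAAdddd
ddddddddd
ddddddddd
ddddddddd
12) ddddddddd
ddddddddd
dddA>dddd
dddAdAddd
dddAAAddd
dddAAdddd
ddddddddd
ddddddddd
ddddddddd
13) ddddddddd
ddddddddd
dddAAdddd
dddAvAddd
dddAAAddd
dddAAdddd
ddddddddd
ddddddddd
ddddddddd
14) ddddddddd
ddddddddd
dddAAdddd
ddd<AAddd
dddAAAddd
dddAAdddd
ddddddddd
ddddddddd
ddddddddd
15) ddddddddd
ddddddddd
dddAAdddd
ddddAAddd
dddvAAddd
dddAAdddd
ddddddddd
ddddddddd
ddddddddd
16) ddddddddd
ddddddddd
dddAAdddd
ddddAAddd
dddd>Addd
dddAAdddd
ddddddddd
ddddddddd
ddddddddd
17) ddddddddd
ddddddddd
dddAAdddd
dddd^Addd
dddddAddd
dddAAdddd
ddddddddd
ddddddddd
ddddddddd
18) ddddddddd
ddddddddd
dddAAdddd
ddd<dAddd
dddddAddd
dddAAdddd
ddddddddd
ddddddddd
ddddddddd
19) ddddddddd
ddddddddd
ddd^Adddd
dddAdAddd
dddddAddd
dddAAdddd
ddddddddd
ddddddddd
ddddddddd
20) ddddddddd
ddddddddd
dd<dAdddd
dddAdAddd
dddddAddd
dddAAdddd
ddddddddd
ddddddddd
ddddddddd
21) ddddddddd
dd^dddddd
ddAdAdddd
dddAdAddd
dddddAddd
dddAAdddd
ddddddddd
ddddddddd
ddddddddd
22) ddddddddd
ddA>ddddd
ddAdAdddd
dddAdAddd
dddddAddd
dddAAdddd
ddddddddd
ddddddddd
ddddddddd
23) ddddddddd
ddAAddddd
ddAvAdddd
dddAdAddd
dddddAddd
dddAAdddd
ddddddddd
ddddddddd
ddddddddd
24) ddddddddd
ddAAddddd
dd<AAdddd
dddAdAddd
dddddAddd
dddAAdddd
ddddddddd
ddddddddd
ddddddddd
25) ddddddddd
ddAAddddd
dddAAdddd
ddvAdAddd
dddddAddd
dddAAdddd
ddddddddd
ddddddddd
ddddddddd
26) ddddddddd
ddAAddddd
dddAAdddd
d<AAdAddd
dddddAddd
dddAAdddd
ddddddddd
ddddddddd
ddddddddd
27) ddddddddd
ddAAddddd
d^dAAdddd
dAAAdAddd
dddddAddd
dddAAdddd
ddddddddd
ddddddddd
ddddddddd
28) ddddddddd
ddAAddddd
dA>AAdddd
dAAAdAddd
dddddAddd
dddAAdddd
ddddddddd
ddddddddd
ddddddddd
29) ddddddddd
ddAAddddd
dAAAAdddd
dAvAdAddd
dddddAddd
dddAAdddd
ddddddddd
ddddddddd
ddddddddd

3,2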